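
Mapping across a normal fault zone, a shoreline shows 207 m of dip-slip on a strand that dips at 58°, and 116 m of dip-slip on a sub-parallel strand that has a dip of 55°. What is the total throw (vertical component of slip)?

271 m

throw_A = 207 × sin(58°) = 175.5 m
throw_B = 116 × sin(55°) = 95.02 m
total = 175.5 + 95.02 = 271 m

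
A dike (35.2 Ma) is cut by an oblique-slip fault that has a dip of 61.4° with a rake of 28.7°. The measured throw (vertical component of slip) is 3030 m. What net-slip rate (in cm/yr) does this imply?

0.0204 cm/yr

dip-slip = throw / sin(dip) = 3030 / sin(61.4°) = 3451 m
net slip = dip-slip / sin(rake) = 3451 / sin(28.7°) = 7186 m
rate = 7186 m / 35.2 Ma = 0.000204 m/yr = 0.0204 cm/yr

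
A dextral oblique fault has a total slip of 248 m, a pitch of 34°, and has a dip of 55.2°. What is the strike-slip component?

206 m

strike-slip = net slip × cos(rake) = 248 m × cos(34°) = 206 m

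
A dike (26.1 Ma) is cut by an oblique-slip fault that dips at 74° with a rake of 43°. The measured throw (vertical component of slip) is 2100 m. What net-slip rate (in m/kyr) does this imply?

0.123 m/kyr

dip-slip = throw / sin(dip) = 2100 / sin(74°) = 2185 m
net slip = dip-slip / sin(rake) = 2185 / sin(43°) = 3203 m
rate = 3203 m / 26.1 Ma = 0.000123 m/yr = 0.123 m/kyr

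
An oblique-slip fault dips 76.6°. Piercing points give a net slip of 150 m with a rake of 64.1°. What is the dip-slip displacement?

dip-slip = net slip × sin(rake) = 150 m × sin(64.1°) = 135 m

135 m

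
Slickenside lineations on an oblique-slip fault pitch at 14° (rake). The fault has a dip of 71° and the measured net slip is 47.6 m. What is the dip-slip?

11.5 m

dip-slip = net slip × sin(rake) = 47.6 m × sin(14°) = 11.5 m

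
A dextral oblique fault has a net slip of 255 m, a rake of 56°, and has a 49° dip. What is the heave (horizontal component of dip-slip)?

dip-slip = net slip × sin(rake) = 255 m × sin(56°) = 211.4 m
heave = dip-slip × cos(dip) = 211.4 × cos(49°) = 139 m

139 m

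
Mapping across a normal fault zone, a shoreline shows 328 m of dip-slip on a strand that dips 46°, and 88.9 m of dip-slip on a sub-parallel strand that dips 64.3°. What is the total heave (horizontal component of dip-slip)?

heave_A = 328 × cos(46°) = 227.8 m
heave_B = 88.9 × cos(64.3°) = 38.55 m
total = 227.8 + 38.55 = 266 m

266 m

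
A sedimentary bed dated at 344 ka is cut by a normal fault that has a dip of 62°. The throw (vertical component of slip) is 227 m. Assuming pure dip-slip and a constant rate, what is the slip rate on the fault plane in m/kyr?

0.747 m/kyr

dip-slip = throw / sin(dip) = 227 m / sin(62°) = 257.1 m
rate = 257.1 m / 344 ka = 0.000747 m/yr = 0.747 m/kyr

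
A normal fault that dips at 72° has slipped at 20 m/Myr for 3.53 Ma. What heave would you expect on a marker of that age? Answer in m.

dip-slip = rate × time = 20 m/Myr × 3.53 Ma = 70.60 m
heave = dip-slip × cos(dip) = 70.60 × cos(72°) = 21.8 m

21.8 m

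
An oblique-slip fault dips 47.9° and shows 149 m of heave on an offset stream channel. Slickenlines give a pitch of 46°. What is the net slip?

dip-slip = heave / cos(dip) = 149 / cos(47.9°) = 222.2 m
net slip = dip-slip / sin(rake) = 222.2 / sin(46°) = 309 m

309 m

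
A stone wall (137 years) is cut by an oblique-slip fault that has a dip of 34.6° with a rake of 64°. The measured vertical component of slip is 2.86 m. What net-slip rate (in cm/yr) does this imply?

dip-slip = throw / sin(dip) = 2.86 / sin(34.6°) = 5.037 m
net slip = dip-slip / sin(rake) = 5.037 / sin(64°) = 5.604 m
rate = 5.604 m / 137 years = 0.0409 m/yr = 4.09 cm/yr

4.09 cm/yr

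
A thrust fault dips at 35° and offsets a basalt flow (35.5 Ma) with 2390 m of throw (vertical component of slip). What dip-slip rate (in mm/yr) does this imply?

dip-slip = throw / sin(dip) = 2390 m / sin(35°) = 4167 m
rate = 4167 m / 35.5 Ma = 0.000117 m/yr = 0.117 mm/yr

0.117 mm/yr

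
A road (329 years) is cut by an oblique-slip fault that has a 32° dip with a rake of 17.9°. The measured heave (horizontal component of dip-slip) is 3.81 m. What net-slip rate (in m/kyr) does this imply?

dip-slip = heave / cos(dip) = 3.81 / cos(32°) = 4.493 m
net slip = dip-slip / sin(rake) = 4.493 / sin(17.9°) = 14.62 m
rate = 14.62 m / 329 years = 0.0444 m/yr = 44.4 m/kyr

44.4 m/kyr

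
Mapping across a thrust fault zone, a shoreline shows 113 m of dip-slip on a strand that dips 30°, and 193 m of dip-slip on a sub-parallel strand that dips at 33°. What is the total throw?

162 m

throw_A = 113 × sin(30°) = 56.50 m
throw_B = 193 × sin(33°) = 105.1 m
total = 56.50 + 105.1 = 162 m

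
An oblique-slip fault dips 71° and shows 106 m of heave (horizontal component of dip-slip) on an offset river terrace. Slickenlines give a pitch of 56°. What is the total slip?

393 m

dip-slip = heave / cos(dip) = 106 / cos(71°) = 325.6 m
net slip = dip-slip / sin(rake) = 325.6 / sin(56°) = 393 m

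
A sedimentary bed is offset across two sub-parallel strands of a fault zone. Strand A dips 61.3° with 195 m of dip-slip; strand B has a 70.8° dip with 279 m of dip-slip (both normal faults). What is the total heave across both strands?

heave_A = 195 × cos(61.3°) = 93.64 m
heave_B = 279 × cos(70.8°) = 91.75 m
total = 93.64 + 91.75 = 185 m

185 m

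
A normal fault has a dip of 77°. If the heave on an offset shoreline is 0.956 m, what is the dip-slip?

dip-slip = heave / cos(dip) = 0.956 / cos(77°) = 4.25 m

4.25 m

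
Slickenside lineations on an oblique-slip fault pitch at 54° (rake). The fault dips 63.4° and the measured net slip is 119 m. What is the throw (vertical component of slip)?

dip-slip = net slip × sin(rake) = 119 m × sin(54°) = 96.27 m
throw = dip-slip × sin(dip) = 96.27 × sin(63.4°) = 86.1 m

86.1 m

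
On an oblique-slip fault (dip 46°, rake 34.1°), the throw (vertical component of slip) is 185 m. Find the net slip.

459 m

dip-slip = throw / sin(dip) = 185 / sin(46°) = 257.2 m
net slip = dip-slip / sin(rake) = 257.2 / sin(34.1°) = 459 m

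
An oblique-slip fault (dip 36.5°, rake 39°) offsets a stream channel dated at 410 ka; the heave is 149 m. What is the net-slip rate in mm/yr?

0.718 mm/yr

dip-slip = heave / cos(dip) = 149 / cos(36.5°) = 185.4 m
net slip = dip-slip / sin(rake) = 185.4 / sin(39°) = 294.5 m
rate = 294.5 m / 410 ka = 0.000718 m/yr = 0.718 mm/yr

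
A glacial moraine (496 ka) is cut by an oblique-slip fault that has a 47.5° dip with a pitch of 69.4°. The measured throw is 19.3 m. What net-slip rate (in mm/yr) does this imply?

0.0564 mm/yr

dip-slip = throw / sin(dip) = 19.3 / sin(47.5°) = 26.18 m
net slip = dip-slip / sin(rake) = 26.18 / sin(69.4°) = 27.97 m
rate = 27.97 m / 496 ka = 0.0000564 m/yr = 0.0564 mm/yr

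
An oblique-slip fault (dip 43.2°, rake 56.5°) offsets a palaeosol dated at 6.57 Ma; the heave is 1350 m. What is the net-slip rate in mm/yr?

0.338 mm/yr

dip-slip = heave / cos(dip) = 1350 / cos(43.2°) = 1852 m
net slip = dip-slip / sin(rake) = 1852 / sin(56.5°) = 2221 m
rate = 2221 m / 6.57 Ma = 0.000338 m/yr = 0.338 mm/yr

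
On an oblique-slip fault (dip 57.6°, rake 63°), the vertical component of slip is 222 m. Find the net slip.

dip-slip = throw / sin(dip) = 222 / sin(57.6°) = 262.9 m
net slip = dip-slip / sin(rake) = 262.9 / sin(63°) = 295 m

295 m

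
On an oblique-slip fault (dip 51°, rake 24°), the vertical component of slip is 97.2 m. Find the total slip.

dip-slip = throw / sin(dip) = 97.2 / sin(51°) = 125.1 m
net slip = dip-slip / sin(rake) = 125.1 / sin(24°) = 308 m

308 m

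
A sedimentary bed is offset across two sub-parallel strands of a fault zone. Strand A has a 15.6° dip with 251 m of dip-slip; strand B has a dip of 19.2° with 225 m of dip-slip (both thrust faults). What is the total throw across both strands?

141 m

throw_A = 251 × sin(15.6°) = 67.50 m
throw_B = 225 × sin(19.2°) = 73.99 m
total = 67.50 + 73.99 = 141 m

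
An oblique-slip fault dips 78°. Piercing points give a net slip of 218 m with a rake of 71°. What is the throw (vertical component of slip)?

dip-slip = net slip × sin(rake) = 218 m × sin(71°) = 206.1 m
throw = dip-slip × sin(dip) = 206.1 × sin(78°) = 202 m

202 m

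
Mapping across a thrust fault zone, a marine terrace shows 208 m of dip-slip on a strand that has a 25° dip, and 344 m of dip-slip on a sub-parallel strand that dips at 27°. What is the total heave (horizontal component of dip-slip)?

heave_A = 208 × cos(25°) = 188.5 m
heave_B = 344 × cos(27°) = 306.5 m
total = 188.5 + 306.5 = 495 m

495 m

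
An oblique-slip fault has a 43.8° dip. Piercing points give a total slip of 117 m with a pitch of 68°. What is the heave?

78.3 m

dip-slip = net slip × sin(rake) = 117 m × sin(68°) = 108.5 m
heave = dip-slip × cos(dip) = 108.5 × cos(43.8°) = 78.3 m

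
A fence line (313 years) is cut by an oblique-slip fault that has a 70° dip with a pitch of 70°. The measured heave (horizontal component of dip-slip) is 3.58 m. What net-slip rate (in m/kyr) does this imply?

dip-slip = heave / cos(dip) = 3.58 / cos(70°) = 10.47 m
net slip = dip-slip / sin(rake) = 10.47 / sin(70°) = 11.14 m
rate = 11.14 m / 313 years = 0.0356 m/yr = 35.6 m/kyr

35.6 m/kyr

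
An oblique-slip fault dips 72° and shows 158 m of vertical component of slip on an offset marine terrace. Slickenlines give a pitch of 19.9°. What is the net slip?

488 m

dip-slip = throw / sin(dip) = 158 / sin(72°) = 166.1 m
net slip = dip-slip / sin(rake) = 166.1 / sin(19.9°) = 488 m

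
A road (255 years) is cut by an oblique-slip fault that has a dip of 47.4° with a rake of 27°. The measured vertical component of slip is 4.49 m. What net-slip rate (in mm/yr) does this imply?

dip-slip = throw / sin(dip) = 4.49 / sin(47.4°) = 6.100 m
net slip = dip-slip / sin(rake) = 6.100 / sin(27°) = 13.44 m
rate = 13.44 m / 255 years = 0.0527 m/yr = 52.7 mm/yr

52.7 mm/yr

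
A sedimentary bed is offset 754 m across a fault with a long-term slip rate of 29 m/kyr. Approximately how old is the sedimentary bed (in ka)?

26 ka

age = offset / rate = 754 m / (29 m/kyr) = 26000 yr = 26 ka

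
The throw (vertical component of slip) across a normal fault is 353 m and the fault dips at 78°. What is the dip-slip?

dip-slip = throw / sin(dip) = 353 / sin(78°) = 361 m

361 m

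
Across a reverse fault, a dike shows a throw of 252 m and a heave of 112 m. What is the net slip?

276 m

net slip = √(throw² + heave²) = √(252² + 112²) = 276 m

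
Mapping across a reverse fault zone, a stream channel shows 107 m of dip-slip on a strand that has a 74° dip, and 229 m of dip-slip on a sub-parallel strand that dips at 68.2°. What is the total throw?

throw_A = 107 × sin(74°) = 102.9 m
throw_B = 229 × sin(68.2°) = 212.6 m
total = 102.9 + 212.6 = 315 m

315 m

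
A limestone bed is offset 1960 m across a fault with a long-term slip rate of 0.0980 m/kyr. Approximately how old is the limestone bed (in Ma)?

age = offset / rate = 1960 m / (0.0980 m/kyr) = 2e+07 yr = 20 Ma

20 Ma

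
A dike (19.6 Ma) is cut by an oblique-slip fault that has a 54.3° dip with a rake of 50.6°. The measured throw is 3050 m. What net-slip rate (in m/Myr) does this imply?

248 m/Myr

dip-slip = throw / sin(dip) = 3050 / sin(54.3°) = 3756 m
net slip = dip-slip / sin(rake) = 3756 / sin(50.6°) = 4860 m
rate = 4860 m / 19.6 Ma = 0.000248 m/yr = 248 m/Myr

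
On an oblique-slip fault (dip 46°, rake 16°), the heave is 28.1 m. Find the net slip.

dip-slip = heave / cos(dip) = 28.1 / cos(46°) = 40.45 m
net slip = dip-slip / sin(rake) = 40.45 / sin(16°) = 147 m

147 m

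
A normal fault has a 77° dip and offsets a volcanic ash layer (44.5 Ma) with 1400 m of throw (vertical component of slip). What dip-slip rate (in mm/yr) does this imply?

dip-slip = throw / sin(dip) = 1400 m / sin(77°) = 1437 m
rate = 1437 m / 44.5 Ma = 0.0000323 m/yr = 0.0323 mm/yr

0.0323 mm/yr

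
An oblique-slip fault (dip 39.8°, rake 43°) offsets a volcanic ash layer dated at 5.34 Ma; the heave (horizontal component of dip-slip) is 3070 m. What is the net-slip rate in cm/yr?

0.110 cm/yr

dip-slip = heave / cos(dip) = 3070 / cos(39.8°) = 3996 m
net slip = dip-slip / sin(rake) = 3996 / sin(43°) = 5859 m
rate = 5859 m / 5.34 Ma = 0.00110 m/yr = 0.110 cm/yr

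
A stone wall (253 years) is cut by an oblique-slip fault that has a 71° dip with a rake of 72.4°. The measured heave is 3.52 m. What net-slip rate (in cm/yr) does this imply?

dip-slip = heave / cos(dip) = 3.52 / cos(71°) = 10.81 m
net slip = dip-slip / sin(rake) = 10.81 / sin(72.4°) = 11.34 m
rate = 11.34 m / 253 years = 0.0448 m/yr = 4.48 cm/yr

4.48 cm/yr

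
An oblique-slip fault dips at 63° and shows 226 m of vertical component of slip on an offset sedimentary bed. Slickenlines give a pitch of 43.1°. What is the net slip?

dip-slip = throw / sin(dip) = 226 / sin(63°) = 253.6 m
net slip = dip-slip / sin(rake) = 253.6 / sin(43.1°) = 371 m

371 m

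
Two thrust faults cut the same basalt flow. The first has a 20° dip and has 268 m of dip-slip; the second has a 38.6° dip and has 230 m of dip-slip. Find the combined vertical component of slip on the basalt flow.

235 m

throw_A = 268 × sin(20°) = 91.66 m
throw_B = 230 × sin(38.6°) = 143.5 m
total = 91.66 + 143.5 = 235 m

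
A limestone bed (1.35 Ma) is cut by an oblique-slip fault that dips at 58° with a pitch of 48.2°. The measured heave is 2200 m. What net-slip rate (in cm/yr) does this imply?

0.413 cm/yr

dip-slip = heave / cos(dip) = 2200 / cos(58°) = 4152 m
net slip = dip-slip / sin(rake) = 4152 / sin(48.2°) = 5569 m
rate = 5569 m / 1.35 Ma = 0.00413 m/yr = 0.413 cm/yr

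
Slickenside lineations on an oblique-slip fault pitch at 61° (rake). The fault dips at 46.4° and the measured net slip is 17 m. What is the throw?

dip-slip = net slip × sin(rake) = 17 m × sin(61°) = 14.87 m
throw = dip-slip × sin(dip) = 14.87 × sin(46.4°) = 10.8 m

10.8 m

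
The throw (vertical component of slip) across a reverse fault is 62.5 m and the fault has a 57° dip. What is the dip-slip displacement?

74.5 m

dip-slip = throw / sin(dip) = 62.5 / sin(57°) = 74.5 m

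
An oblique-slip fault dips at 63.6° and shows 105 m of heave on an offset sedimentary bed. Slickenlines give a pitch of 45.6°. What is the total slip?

dip-slip = heave / cos(dip) = 105 / cos(63.6°) = 236.1 m
net slip = dip-slip / sin(rake) = 236.1 / sin(45.6°) = 331 m

331 m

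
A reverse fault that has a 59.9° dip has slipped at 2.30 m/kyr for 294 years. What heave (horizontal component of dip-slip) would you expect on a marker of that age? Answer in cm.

dip-slip = rate × time = 2.30 m/kyr × 294 years = 0.6762 m
heave = dip-slip × cos(dip) = 0.6762 × cos(59.9°) = 0.339 m = 33.9 cm

33.9 cm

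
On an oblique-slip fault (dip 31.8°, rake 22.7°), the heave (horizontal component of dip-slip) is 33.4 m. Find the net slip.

102 m

dip-slip = heave / cos(dip) = 33.4 / cos(31.8°) = 39.30 m
net slip = dip-slip / sin(rake) = 39.30 / sin(22.7°) = 102 m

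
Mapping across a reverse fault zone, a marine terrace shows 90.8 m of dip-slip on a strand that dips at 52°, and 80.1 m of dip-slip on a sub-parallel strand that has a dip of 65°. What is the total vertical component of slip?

throw_A = 90.8 × sin(52°) = 71.55 m
throw_B = 80.1 × sin(65°) = 72.60 m
total = 71.55 + 72.60 = 144 m

144 m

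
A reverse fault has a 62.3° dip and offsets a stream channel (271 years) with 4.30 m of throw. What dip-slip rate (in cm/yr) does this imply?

1.79 cm/yr

dip-slip = throw / sin(dip) = 4.30 m / sin(62.3°) = 4.857 m
rate = 4.857 m / 271 years = 0.0179 m/yr = 1.79 cm/yr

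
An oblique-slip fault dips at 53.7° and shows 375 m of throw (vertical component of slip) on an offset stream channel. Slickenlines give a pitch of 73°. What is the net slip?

487 m

dip-slip = throw / sin(dip) = 375 / sin(53.7°) = 465.3 m
net slip = dip-slip / sin(rake) = 465.3 / sin(73°) = 487 m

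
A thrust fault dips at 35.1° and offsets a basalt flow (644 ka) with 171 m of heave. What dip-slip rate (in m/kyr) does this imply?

0.325 m/kyr

dip-slip = heave / cos(dip) = 171 m / cos(35.1°) = 209 m
rate = 209 m / 644 ka = 0.000325 m/yr = 0.325 m/kyr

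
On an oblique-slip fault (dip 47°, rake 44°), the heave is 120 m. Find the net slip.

253 m

dip-slip = heave / cos(dip) = 120 / cos(47°) = 176 m
net slip = dip-slip / sin(rake) = 176 / sin(44°) = 253 m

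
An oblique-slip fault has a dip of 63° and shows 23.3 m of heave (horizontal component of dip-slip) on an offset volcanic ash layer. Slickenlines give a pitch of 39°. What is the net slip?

81.6 m

dip-slip = heave / cos(dip) = 23.3 / cos(63°) = 51.32 m
net slip = dip-slip / sin(rake) = 51.32 / sin(39°) = 81.6 m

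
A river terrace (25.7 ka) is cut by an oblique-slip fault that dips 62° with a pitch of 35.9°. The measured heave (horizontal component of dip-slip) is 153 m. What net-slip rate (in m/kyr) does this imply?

dip-slip = heave / cos(dip) = 153 / cos(62°) = 325.9 m
net slip = dip-slip / sin(rake) = 325.9 / sin(35.9°) = 555.8 m
rate = 555.8 m / 25.7 ka = 0.0216 m/yr = 21.6 m/kyr

21.6 m/kyr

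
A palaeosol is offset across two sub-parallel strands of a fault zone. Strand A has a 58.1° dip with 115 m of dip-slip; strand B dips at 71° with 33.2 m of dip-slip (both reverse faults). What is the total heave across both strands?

71.6 m

heave_A = 115 × cos(58.1°) = 60.77 m
heave_B = 33.2 × cos(71°) = 10.81 m
total = 60.77 + 10.81 = 71.6 m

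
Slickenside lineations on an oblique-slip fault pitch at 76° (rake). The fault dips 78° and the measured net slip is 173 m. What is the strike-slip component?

41.9 m

strike-slip = net slip × cos(rake) = 173 m × cos(76°) = 41.9 m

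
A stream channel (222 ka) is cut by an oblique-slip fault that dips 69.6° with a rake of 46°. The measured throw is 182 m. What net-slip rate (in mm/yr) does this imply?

1.22 mm/yr

dip-slip = throw / sin(dip) = 182 / sin(69.6°) = 194.2 m
net slip = dip-slip / sin(rake) = 194.2 / sin(46°) = 269.9 m
rate = 269.9 m / 222 ka = 0.00122 m/yr = 1.22 mm/yr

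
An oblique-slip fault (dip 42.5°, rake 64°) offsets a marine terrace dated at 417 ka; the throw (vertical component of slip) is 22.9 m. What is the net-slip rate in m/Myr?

90.4 m/Myr

dip-slip = throw / sin(dip) = 22.9 / sin(42.5°) = 33.90 m
net slip = dip-slip / sin(rake) = 33.90 / sin(64°) = 37.71 m
rate = 37.71 m / 417 ka = 0.0000904 m/yr = 90.4 m/Myr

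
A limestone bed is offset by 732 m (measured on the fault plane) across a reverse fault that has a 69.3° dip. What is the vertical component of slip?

685 m

throw = dip-slip × sin(dip) = 732 m × sin(69.3°) = 685 m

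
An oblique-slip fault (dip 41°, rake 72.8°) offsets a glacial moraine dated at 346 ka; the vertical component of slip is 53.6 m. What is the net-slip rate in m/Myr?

dip-slip = throw / sin(dip) = 53.6 / sin(41°) = 81.70 m
net slip = dip-slip / sin(rake) = 81.70 / sin(72.8°) = 85.52 m
rate = 85.52 m / 346 ka = 0.000247 m/yr = 247 m/Myr

247 m/Myr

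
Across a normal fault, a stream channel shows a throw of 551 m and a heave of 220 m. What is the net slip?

593 m

net slip = √(throw² + heave²) = √(551² + 220²) = 593 m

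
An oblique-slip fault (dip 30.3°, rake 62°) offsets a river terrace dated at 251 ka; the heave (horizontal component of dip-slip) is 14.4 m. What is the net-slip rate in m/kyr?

0.0753 m/kyr

dip-slip = heave / cos(dip) = 14.4 / cos(30.3°) = 16.68 m
net slip = dip-slip / sin(rake) = 16.68 / sin(62°) = 18.89 m
rate = 18.89 m / 251 ka = 0.0000753 m/yr = 0.0753 m/kyr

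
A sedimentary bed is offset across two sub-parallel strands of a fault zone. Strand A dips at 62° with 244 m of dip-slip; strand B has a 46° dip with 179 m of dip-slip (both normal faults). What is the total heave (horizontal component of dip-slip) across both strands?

239 m

heave_A = 244 × cos(62°) = 114.6 m
heave_B = 179 × cos(46°) = 124.3 m
total = 114.6 + 124.3 = 239 m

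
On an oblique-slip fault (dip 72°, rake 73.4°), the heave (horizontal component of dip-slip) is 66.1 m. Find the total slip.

dip-slip = heave / cos(dip) = 66.1 / cos(72°) = 213.9 m
net slip = dip-slip / sin(rake) = 213.9 / sin(73.4°) = 223 m

223 m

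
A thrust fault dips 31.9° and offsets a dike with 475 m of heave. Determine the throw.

296 m

throw = heave × tan(dip) = 475 × tan(31.9°) = 296 m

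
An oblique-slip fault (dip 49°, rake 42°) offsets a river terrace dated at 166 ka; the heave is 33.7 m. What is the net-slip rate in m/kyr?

0.462 m/kyr

dip-slip = heave / cos(dip) = 33.7 / cos(49°) = 51.37 m
net slip = dip-slip / sin(rake) = 51.37 / sin(42°) = 76.77 m
rate = 76.77 m / 166 ka = 0.000462 m/yr = 0.462 m/kyr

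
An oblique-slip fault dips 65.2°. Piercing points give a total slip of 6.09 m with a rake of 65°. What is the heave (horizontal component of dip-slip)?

dip-slip = net slip × sin(rake) = 6.09 m × sin(65°) = 5.519 m
heave = dip-slip × cos(dip) = 5.519 × cos(65.2°) = 2.32 m

2.32 m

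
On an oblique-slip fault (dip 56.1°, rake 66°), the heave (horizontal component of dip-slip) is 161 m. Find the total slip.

316 m

dip-slip = heave / cos(dip) = 161 / cos(56.1°) = 288.7 m
net slip = dip-slip / sin(rake) = 288.7 / sin(66°) = 316 m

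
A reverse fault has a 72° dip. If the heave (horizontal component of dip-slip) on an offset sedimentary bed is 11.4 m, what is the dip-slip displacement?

36.9 m

dip-slip = heave / cos(dip) = 11.4 / cos(72°) = 36.9 m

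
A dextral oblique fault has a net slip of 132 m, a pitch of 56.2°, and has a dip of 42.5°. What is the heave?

dip-slip = net slip × sin(rake) = 132 m × sin(56.2°) = 109.7 m
heave = dip-slip × cos(dip) = 109.7 × cos(42.5°) = 80.9 m

80.9 m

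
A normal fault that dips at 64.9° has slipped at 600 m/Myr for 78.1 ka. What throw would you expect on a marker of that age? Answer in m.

dip-slip = rate × time = 600 m/Myr × 78.1 ka = 46.86 m
throw = dip-slip × sin(dip) = 46.86 × sin(64.9°) = 42.4 m

42.4 m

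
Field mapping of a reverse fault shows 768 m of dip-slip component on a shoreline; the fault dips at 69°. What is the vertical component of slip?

throw = dip-slip × sin(dip) = 768 m × sin(69°) = 717 m

717 m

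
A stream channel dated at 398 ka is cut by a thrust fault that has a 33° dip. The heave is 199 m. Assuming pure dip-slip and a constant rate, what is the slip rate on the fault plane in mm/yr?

dip-slip = heave / cos(dip) = 199 m / cos(33°) = 237.3 m
rate = 237.3 m / 398 ka = 0.000596 m/yr = 0.596 mm/yr

0.596 mm/yr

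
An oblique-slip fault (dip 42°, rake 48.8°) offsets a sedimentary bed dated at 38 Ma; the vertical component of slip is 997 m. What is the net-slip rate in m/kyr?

dip-slip = throw / sin(dip) = 997 / sin(42°) = 1490 m
net slip = dip-slip / sin(rake) = 1490 / sin(48.8°) = 1980 m
rate = 1980 m / 38 Ma = 0.0000521 m/yr = 0.0521 m/kyr

0.0521 m/kyr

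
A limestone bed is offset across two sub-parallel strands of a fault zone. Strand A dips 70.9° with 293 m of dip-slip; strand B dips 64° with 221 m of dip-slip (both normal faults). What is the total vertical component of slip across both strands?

476 m

throw_A = 293 × sin(70.9°) = 276.9 m
throw_B = 221 × sin(64°) = 198.6 m
total = 276.9 + 198.6 = 476 m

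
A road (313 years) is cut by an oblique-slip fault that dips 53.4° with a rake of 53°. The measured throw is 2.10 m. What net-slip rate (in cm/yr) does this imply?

dip-slip = throw / sin(dip) = 2.10 / sin(53.4°) = 2.616 m
net slip = dip-slip / sin(rake) = 2.616 / sin(53°) = 3.275 m
rate = 3.275 m / 313 years = 0.0105 m/yr = 1.05 cm/yr

1.05 cm/yr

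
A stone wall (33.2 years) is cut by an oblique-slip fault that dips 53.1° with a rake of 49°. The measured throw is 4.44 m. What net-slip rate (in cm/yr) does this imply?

dip-slip = throw / sin(dip) = 4.44 / sin(53.1°) = 5.552 m
net slip = dip-slip / sin(rake) = 5.552 / sin(49°) = 7.357 m
rate = 7.357 m / 33.2 years = 0.222 m/yr = 22.2 cm/yr

22.2 cm/yr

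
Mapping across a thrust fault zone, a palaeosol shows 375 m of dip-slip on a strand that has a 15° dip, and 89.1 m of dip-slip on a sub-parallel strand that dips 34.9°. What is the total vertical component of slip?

throw_A = 375 × sin(15°) = 97.06 m
throw_B = 89.1 × sin(34.9°) = 50.98 m
total = 97.06 + 50.98 = 148 m

148 m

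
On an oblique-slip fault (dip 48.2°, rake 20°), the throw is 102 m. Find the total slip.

dip-slip = throw / sin(dip) = 102 / sin(48.2°) = 136.8 m
net slip = dip-slip / sin(rake) = 136.8 / sin(20°) = 400 m

400 m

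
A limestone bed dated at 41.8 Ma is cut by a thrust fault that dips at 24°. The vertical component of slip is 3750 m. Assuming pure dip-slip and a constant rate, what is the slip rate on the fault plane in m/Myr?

dip-slip = throw / sin(dip) = 3750 m / sin(24°) = 9220 m
rate = 9220 m / 41.8 Ma = 0.000221 m/yr = 221 m/Myr

221 m/Myr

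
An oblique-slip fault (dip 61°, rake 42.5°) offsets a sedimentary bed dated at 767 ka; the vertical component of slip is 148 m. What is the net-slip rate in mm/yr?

0.327 mm/yr

dip-slip = throw / sin(dip) = 148 / sin(61°) = 169.2 m
net slip = dip-slip / sin(rake) = 169.2 / sin(42.5°) = 250.5 m
rate = 250.5 m / 767 ka = 0.000327 m/yr = 0.327 mm/yr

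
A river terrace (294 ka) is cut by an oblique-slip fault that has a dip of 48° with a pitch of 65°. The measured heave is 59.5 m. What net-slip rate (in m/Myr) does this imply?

dip-slip = heave / cos(dip) = 59.5 / cos(48°) = 88.92 m
net slip = dip-slip / sin(rake) = 88.92 / sin(65°) = 98.11 m
rate = 98.11 m / 294 ka = 0.000334 m/yr = 334 m/Myr

334 m/Myr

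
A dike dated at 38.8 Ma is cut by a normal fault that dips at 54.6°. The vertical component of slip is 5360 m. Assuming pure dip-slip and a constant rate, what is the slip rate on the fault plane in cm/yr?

dip-slip = throw / sin(dip) = 5360 m / sin(54.6°) = 6576 m
rate = 6576 m / 38.8 Ma = 0.000169 m/yr = 0.0169 cm/yr

0.0169 cm/yr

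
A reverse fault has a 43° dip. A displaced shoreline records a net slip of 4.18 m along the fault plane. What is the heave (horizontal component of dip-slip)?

heave = dip-slip × cos(dip) = 4.18 m × cos(43°) = 3.06 m

3.06 m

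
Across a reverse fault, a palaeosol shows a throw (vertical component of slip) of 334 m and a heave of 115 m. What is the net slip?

353 m

net slip = √(throw² + heave²) = √(334² + 115²) = 353 m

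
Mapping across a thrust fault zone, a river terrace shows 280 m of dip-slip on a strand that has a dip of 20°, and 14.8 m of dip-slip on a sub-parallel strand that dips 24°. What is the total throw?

throw_A = 280 × sin(20°) = 95.77 m
throw_B = 14.8 × sin(24°) = 6.020 m
total = 95.77 + 6.020 = 102 m

102 m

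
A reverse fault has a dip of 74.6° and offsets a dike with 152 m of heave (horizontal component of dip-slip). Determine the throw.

throw = heave × tan(dip) = 152 × tan(74.6°) = 552 m

552 m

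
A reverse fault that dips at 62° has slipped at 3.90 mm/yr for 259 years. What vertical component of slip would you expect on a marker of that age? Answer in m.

0.892 m

dip-slip = rate × time = 3.90 mm/yr × 259 years = 1.010 m
throw = dip-slip × sin(dip) = 1.010 × sin(62°) = 0.892 m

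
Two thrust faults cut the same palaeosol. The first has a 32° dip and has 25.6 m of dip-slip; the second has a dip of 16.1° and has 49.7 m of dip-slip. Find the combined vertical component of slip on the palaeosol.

throw_A = 25.6 × sin(32°) = 13.57 m
throw_B = 49.7 × sin(16.1°) = 13.78 m
total = 13.57 + 13.78 = 27.3 m

27.3 m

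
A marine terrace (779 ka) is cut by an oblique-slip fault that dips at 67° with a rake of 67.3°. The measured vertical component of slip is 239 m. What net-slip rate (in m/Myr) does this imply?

361 m/Myr

dip-slip = throw / sin(dip) = 239 / sin(67°) = 259.6 m
net slip = dip-slip / sin(rake) = 259.6 / sin(67.3°) = 281.4 m
rate = 281.4 m / 779 ka = 0.000361 m/yr = 361 m/Myr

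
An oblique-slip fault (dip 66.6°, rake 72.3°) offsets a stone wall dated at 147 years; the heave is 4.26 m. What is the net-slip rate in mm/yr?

dip-slip = heave / cos(dip) = 4.26 / cos(66.6°) = 10.73 m
net slip = dip-slip / sin(rake) = 10.73 / sin(72.3°) = 11.26 m
rate = 11.26 m / 147 years = 0.0766 m/yr = 76.6 mm/yr

76.6 mm/yr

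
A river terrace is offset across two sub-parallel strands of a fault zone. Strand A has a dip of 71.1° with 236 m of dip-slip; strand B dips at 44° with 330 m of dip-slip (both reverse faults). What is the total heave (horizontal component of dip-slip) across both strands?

314 m

heave_A = 236 × cos(71.1°) = 76.44 m
heave_B = 330 × cos(44°) = 237.4 m
total = 76.44 + 237.4 = 314 m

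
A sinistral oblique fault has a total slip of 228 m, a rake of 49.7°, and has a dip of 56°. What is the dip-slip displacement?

174 m

dip-slip = net slip × sin(rake) = 228 m × sin(49.7°) = 174 m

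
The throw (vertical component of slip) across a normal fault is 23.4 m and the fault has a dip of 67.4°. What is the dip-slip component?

25.3 m

dip-slip = throw / sin(dip) = 23.4 / sin(67.4°) = 25.3 m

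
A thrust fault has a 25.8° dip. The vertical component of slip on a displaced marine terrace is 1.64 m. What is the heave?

heave = throw / tan(dip) = 1.64 / tan(25.8°) = 3.39 m

3.39 m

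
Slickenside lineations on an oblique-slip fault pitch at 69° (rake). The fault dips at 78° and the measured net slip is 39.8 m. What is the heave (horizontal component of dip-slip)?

dip-slip = net slip × sin(rake) = 39.8 m × sin(69°) = 37.16 m
heave = dip-slip × cos(dip) = 37.16 × cos(78°) = 7.73 m

7.73 m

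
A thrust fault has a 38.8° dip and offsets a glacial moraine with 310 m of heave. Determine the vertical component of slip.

throw = heave × tan(dip) = 310 × tan(38.8°) = 249 m

249 m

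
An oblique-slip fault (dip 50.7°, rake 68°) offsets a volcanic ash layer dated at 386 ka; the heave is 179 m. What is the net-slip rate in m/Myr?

dip-slip = heave / cos(dip) = 179 / cos(50.7°) = 282.6 m
net slip = dip-slip / sin(rake) = 282.6 / sin(68°) = 304.8 m
rate = 304.8 m / 386 ka = 0.000790 m/yr = 790 m/Myr

790 m/Myr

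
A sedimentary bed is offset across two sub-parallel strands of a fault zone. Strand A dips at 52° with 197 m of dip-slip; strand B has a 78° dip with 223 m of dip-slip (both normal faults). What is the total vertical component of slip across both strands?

throw_A = 197 × sin(52°) = 155.2 m
throw_B = 223 × sin(78°) = 218.1 m
total = 155.2 + 218.1 = 373 m

373 m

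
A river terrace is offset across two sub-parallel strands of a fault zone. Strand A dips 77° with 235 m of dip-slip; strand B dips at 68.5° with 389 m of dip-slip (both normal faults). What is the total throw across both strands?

throw_A = 235 × sin(77°) = 229 m
throw_B = 389 × sin(68.5°) = 361.9 m
total = 229 + 361.9 = 591 m

591 m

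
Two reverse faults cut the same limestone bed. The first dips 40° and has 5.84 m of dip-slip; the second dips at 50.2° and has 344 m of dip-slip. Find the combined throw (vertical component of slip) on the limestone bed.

268 m

throw_A = 5.84 × sin(40°) = 3.754 m
throw_B = 344 × sin(50.2°) = 264.3 m
total = 3.754 + 264.3 = 268 m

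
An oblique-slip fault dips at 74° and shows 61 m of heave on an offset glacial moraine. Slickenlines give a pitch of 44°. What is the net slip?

319 m

dip-slip = heave / cos(dip) = 61 / cos(74°) = 221.3 m
net slip = dip-slip / sin(rake) = 221.3 / sin(44°) = 319 m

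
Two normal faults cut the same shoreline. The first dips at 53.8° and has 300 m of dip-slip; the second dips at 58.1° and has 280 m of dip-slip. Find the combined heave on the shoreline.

heave_A = 300 × cos(53.8°) = 177.2 m
heave_B = 280 × cos(58.1°) = 148 m
total = 177.2 + 148 = 325 m

325 m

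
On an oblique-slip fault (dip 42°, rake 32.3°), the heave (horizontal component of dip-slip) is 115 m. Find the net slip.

dip-slip = heave / cos(dip) = 115 / cos(42°) = 154.7 m
net slip = dip-slip / sin(rake) = 154.7 / sin(32.3°) = 290 m

290 m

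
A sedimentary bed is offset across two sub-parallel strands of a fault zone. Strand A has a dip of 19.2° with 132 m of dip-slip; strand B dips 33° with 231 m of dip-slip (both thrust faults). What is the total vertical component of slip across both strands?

169 m

throw_A = 132 × sin(19.2°) = 43.41 m
throw_B = 231 × sin(33°) = 125.8 m
total = 43.41 + 125.8 = 169 m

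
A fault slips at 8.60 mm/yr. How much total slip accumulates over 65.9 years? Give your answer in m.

slip = rate × time = 8.60 mm/yr × 65.9 years = 0.567 m

0.567 m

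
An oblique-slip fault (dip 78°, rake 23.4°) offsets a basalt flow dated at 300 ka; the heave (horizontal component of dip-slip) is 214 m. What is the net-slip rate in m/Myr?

dip-slip = heave / cos(dip) = 214 / cos(78°) = 1029 m
net slip = dip-slip / sin(rake) = 1029 / sin(23.4°) = 2592 m
rate = 2592 m / 300 ka = 0.00864 m/yr = 8640 m/Myr

8640 m/Myr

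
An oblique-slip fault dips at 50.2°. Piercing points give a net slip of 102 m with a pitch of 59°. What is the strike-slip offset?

52.5 m

strike-slip = net slip × cos(rake) = 102 m × cos(59°) = 52.5 m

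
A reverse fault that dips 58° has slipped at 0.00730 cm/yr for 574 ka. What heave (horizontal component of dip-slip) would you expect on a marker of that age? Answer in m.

dip-slip = rate × time = 0.00730 cm/yr × 574 ka = 41.90 m
heave = dip-slip × cos(dip) = 41.90 × cos(58°) = 22.2 m

22.2 m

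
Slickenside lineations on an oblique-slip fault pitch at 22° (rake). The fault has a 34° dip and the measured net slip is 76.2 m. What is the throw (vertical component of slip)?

16 m

dip-slip = net slip × sin(rake) = 76.2 m × sin(22°) = 28.55 m
throw = dip-slip × sin(dip) = 28.55 × sin(34°) = 16 m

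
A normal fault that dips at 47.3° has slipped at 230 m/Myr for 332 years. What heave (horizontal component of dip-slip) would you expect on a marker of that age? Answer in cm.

5.18 cm

dip-slip = rate × time = 230 m/Myr × 332 years = 0.07636 m
heave = dip-slip × cos(dip) = 0.07636 × cos(47.3°) = 0.0518 m = 5.18 cm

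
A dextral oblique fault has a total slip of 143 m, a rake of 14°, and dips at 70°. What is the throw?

dip-slip = net slip × sin(rake) = 143 m × sin(14°) = 34.59 m
throw = dip-slip × sin(dip) = 34.59 × sin(70°) = 32.5 m

32.5 m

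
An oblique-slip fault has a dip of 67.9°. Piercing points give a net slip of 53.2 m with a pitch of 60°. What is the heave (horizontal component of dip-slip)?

dip-slip = net slip × sin(rake) = 53.2 m × sin(60°) = 46.07 m
heave = dip-slip × cos(dip) = 46.07 × cos(67.9°) = 17.3 m

17.3 m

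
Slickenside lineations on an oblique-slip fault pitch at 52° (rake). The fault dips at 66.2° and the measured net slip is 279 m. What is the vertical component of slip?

201 m

dip-slip = net slip × sin(rake) = 279 m × sin(52°) = 219.9 m
throw = dip-slip × sin(dip) = 219.9 × sin(66.2°) = 201 m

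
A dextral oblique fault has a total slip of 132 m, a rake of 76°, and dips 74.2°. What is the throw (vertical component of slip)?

123 m

dip-slip = net slip × sin(rake) = 132 m × sin(76°) = 128.1 m
throw = dip-slip × sin(dip) = 128.1 × sin(74.2°) = 123 m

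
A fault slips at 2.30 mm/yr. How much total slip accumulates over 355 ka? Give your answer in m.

816 m

slip = rate × time = 2.30 mm/yr × 355 ka = 816 m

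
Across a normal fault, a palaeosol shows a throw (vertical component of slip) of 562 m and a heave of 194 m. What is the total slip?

net slip = √(throw² + heave²) = √(562² + 194²) = 595 m

595 m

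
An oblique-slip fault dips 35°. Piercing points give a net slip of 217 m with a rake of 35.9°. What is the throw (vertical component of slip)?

73 m

dip-slip = net slip × sin(rake) = 217 m × sin(35.9°) = 127.2 m
throw = dip-slip × sin(dip) = 127.2 × sin(35°) = 73 m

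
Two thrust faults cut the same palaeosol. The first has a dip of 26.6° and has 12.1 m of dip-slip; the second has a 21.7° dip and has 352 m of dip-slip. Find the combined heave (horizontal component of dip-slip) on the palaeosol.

338 m

heave_A = 12.1 × cos(26.6°) = 10.82 m
heave_B = 352 × cos(21.7°) = 327.1 m
total = 10.82 + 327.1 = 338 m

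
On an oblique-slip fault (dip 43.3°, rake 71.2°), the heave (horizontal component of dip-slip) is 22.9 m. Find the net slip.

33.2 m

dip-slip = heave / cos(dip) = 22.9 / cos(43.3°) = 31.47 m
net slip = dip-slip / sin(rake) = 31.47 / sin(71.2°) = 33.2 m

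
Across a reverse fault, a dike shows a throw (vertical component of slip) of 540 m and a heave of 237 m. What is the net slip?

590 m

net slip = √(throw² + heave²) = √(540² + 237²) = 590 m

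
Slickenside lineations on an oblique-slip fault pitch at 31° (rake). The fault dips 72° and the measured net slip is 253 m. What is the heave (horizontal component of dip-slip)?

40.3 m

dip-slip = net slip × sin(rake) = 253 m × sin(31°) = 130.3 m
heave = dip-slip × cos(dip) = 130.3 × cos(72°) = 40.3 m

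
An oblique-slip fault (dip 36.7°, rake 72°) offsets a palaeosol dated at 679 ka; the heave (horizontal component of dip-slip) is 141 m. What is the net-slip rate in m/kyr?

0.272 m/kyr

dip-slip = heave / cos(dip) = 141 / cos(36.7°) = 175.9 m
net slip = dip-slip / sin(rake) = 175.9 / sin(72°) = 184.9 m
rate = 184.9 m / 679 ka = 0.000272 m/yr = 0.272 m/kyr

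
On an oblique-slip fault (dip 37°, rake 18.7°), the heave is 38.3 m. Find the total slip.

dip-slip = heave / cos(dip) = 38.3 / cos(37°) = 47.96 m
net slip = dip-slip / sin(rake) = 47.96 / sin(18.7°) = 150 m

150 m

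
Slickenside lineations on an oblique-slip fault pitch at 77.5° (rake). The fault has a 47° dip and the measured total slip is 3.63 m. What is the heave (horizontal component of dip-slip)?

2.42 m

dip-slip = net slip × sin(rake) = 3.63 m × sin(77.5°) = 3.544 m
heave = dip-slip × cos(dip) = 3.544 × cos(47°) = 2.42 m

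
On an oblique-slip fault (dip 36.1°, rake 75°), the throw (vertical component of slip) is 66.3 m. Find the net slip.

116 m

dip-slip = throw / sin(dip) = 66.3 / sin(36.1°) = 112.5 m
net slip = dip-slip / sin(rake) = 112.5 / sin(75°) = 116 m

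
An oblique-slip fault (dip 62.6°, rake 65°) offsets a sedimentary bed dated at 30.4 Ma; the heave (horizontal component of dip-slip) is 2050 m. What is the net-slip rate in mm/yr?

0.162 mm/yr

dip-slip = heave / cos(dip) = 2050 / cos(62.6°) = 4455 m
net slip = dip-slip / sin(rake) = 4455 / sin(65°) = 4915 m
rate = 4915 m / 30.4 Ma = 0.000162 m/yr = 0.162 mm/yr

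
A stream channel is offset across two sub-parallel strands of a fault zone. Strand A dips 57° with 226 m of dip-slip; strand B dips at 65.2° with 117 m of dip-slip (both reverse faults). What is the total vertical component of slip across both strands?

throw_A = 226 × sin(57°) = 189.5 m
throw_B = 117 × sin(65.2°) = 106.2 m
total = 189.5 + 106.2 = 296 m

296 m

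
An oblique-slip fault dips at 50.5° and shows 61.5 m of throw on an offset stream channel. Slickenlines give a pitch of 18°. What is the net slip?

dip-slip = throw / sin(dip) = 61.5 / sin(50.5°) = 79.70 m
net slip = dip-slip / sin(rake) = 79.70 / sin(18°) = 258 m

258 m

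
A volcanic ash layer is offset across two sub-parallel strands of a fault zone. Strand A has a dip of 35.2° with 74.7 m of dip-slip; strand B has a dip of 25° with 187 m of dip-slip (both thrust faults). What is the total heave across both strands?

heave_A = 74.7 × cos(35.2°) = 61.04 m
heave_B = 187 × cos(25°) = 169.5 m
total = 61.04 + 169.5 = 231 m

231 m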